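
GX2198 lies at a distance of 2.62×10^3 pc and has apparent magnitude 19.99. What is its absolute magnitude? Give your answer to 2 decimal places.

M = m − 5 log₁₀(d/10 pc) = 19.99 − 5 log₁₀(2.62×10^3/10)
  = 19.99 − 5 × 2.418 = 19.99 − 12.09 = 7.90.

7.90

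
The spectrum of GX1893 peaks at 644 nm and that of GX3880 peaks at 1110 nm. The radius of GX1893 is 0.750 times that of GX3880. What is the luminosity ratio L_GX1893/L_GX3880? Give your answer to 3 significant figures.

4.96

Wien's law gives T ∝ 1/λ_max, so T_GX1893/T_GX3880 = λ_GX3880/λ_GX1893 = 1110/644 = 1.724.
Then L ∝ R²T⁴ gives L_GX1893/L_GX3880 = (0.750)² × (1.724)⁴ = 0.5625 × 8.826 = 4.964.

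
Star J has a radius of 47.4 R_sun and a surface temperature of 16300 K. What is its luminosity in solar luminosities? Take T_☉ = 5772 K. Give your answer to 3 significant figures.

1.43×10^5 solar luminosities

L/L_☉ = (R/R_☉)² (T/T_☉)⁴ = (47.4)² × (16300/5772)⁴
       = 2247 × (2.824)⁴ = 2247 × 63.60 = 1.429×10^5.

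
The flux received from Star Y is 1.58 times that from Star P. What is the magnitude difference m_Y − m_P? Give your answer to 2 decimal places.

m_Y − m_P = −2.5 log₁₀(F_Y/F_P) = −2.5 log₁₀(1.58) = −2.5 × (0.199) = -0.497.

-0.50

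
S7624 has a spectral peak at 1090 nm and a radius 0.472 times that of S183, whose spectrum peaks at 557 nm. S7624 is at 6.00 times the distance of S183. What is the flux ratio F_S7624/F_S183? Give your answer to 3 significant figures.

Wien's law: T_S7624/T_S183 = λ_S183/λ_S7624 = 557/1090 = 0.5110.
L_S7624/L_S183 = (R_S7624/R_S183)²(T_S7624/T_S183)⁴ = (0.472)²(0.5110)⁴ = 0.01519.
F_S7624/F_S183 = (L_S7624/L_S183)/(d_S7624/d_S183)² = 0.01519/(6.00)² = 4.220×10^-4.

4.22×10^-4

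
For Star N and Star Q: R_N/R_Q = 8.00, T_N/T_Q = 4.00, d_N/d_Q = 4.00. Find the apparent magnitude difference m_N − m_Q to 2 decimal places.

L_N/L_Q = (8.00)²(4.00)⁴ = 1.638×10^4.
F_N/F_Q = (L_N/L_Q)/(d_N/d_Q)² = 1.638×10^4/16.00 = 1024.
m_N − m_Q = −2.5 log₁₀(1024) = -7.53.

-7.53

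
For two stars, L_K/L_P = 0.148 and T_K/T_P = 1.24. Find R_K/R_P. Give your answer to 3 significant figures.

L ∝ R²T⁴ gives R ∝ √L / T², so
R_K/R_P = √(0.148) / (1.24)² = 0.3847 / 1.538 = 0.2502.

0.250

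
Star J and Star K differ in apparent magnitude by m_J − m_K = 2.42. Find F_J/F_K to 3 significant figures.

F_J/F_K = 10^(−(m_J − m_K)/2.5) = 10^(-2.42/2.5) = 10^-0.968 = 0.1076.

0.108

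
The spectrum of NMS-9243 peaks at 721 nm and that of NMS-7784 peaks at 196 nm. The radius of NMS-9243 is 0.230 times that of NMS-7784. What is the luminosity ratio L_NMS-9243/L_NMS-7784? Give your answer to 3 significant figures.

2.89×10^-4

Wien's law gives T ∝ 1/λ_max, so T_NMS-9243/T_NMS-7784 = λ_NMS-7784/λ_NMS-9243 = 196/721 = 0.2718.
Then L ∝ R²T⁴ gives L_NMS-9243/L_NMS-7784 = (0.230)² × (0.2718)⁴ = 0.05290 × 0.005461 = 2.889×10^-4.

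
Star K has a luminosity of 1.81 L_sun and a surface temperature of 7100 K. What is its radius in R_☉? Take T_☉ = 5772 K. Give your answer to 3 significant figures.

0.889 R_☉

R/R_☉ = √(L/L_☉) / (T/T_☉)² = √(1.81) / (1.230)²
       = 1.345 / 1.513 = 0.8892.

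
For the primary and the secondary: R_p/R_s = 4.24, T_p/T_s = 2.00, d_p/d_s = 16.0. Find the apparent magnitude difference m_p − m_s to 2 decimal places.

-0.13

L_p/L_s = (4.24)²(2.00)⁴ = 287.6.
F_p/F_s = (L_p/L_s)/(d_p/d_s)² = 287.6/256.0 = 1.124.
m_p − m_s = −2.5 log₁₀(1.124) = -0.13.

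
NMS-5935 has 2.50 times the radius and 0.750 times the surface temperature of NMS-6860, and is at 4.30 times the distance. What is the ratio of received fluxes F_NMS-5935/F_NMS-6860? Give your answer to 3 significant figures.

L_NMS-5935/L_NMS-6860 = (R_NMS-5935/R_NMS-6860)²(T_NMS-5935/T_NMS-6860)⁴ = (2.50)² × (0.750)⁴ = 1.978.
F_NMS-5935/F_NMS-6860 = (L_NMS-5935/L_NMS-6860)/(d_NMS-5935/d_NMS-6860)² = 1.978 / (4.30)² = 0.1070.

0.107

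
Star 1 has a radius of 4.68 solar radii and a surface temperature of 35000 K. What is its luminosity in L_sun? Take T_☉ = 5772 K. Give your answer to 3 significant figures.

L/L_☉ = (R/R_☉)² (T/T_☉)⁴ = (4.68)² × (35000/5772)⁴
       = 21.90 × (6.064)⁴ = 21.90 × 1352 = 2.961×10^4.

2.96×10^4 L_sun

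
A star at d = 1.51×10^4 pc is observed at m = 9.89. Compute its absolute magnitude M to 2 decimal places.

-6.00

M = m − 5 log₁₀(d/10 pc) = 9.89 − 5 log₁₀(1.51×10^4/10)
  = 9.89 − 5 × 3.179 = 9.89 − 15.89 = -6.00.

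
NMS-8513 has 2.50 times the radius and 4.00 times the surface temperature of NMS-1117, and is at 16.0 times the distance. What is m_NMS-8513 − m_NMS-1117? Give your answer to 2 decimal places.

-1.99

L_NMS-8513/L_NMS-1117 = (2.50)²(4.00)⁴ = 1600.
F_NMS-8513/F_NMS-1117 = (L_NMS-8513/L_NMS-1117)/(d_NMS-8513/d_NMS-1117)² = 1600/256.0 = 6.250.
m_NMS-8513 − m_NMS-1117 = −2.5 log₁₀(6.250) = -1.99.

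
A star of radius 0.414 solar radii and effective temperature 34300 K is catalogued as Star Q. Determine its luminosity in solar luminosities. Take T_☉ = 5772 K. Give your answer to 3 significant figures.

L/L_☉ = (R/R_☉)² (T/T_☉)⁴ = (0.414)² × (34300/5772)⁴
       = 0.1714 × (5.942)⁴ = 0.1714 × 1247 = 213.7.

214 solar luminosities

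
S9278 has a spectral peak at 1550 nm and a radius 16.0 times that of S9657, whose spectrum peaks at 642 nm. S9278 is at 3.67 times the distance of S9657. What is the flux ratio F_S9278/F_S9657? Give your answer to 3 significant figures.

Wien's law: T_S9278/T_S9657 = λ_S9657/λ_S9278 = 642/1550 = 0.4142.
L_S9278/L_S9657 = (R_S9278/R_S9657)²(T_S9278/T_S9657)⁴ = (16.0)²(0.4142)⁴ = 7.534.
F_S9278/F_S9657 = (L_S9278/L_S9657)/(d_S9278/d_S9657)² = 7.534/(3.67)² = 0.5594.

0.559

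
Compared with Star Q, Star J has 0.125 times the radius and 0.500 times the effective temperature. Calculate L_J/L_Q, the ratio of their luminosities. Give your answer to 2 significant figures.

9.8×10^-4

From the Stefan–Boltzmann law, L ∝ R²T⁴, so
L_J/L_Q = (R_J/R_Q)² (T_J/T_Q)⁴ = (0.125)² × (0.500)⁴ = 0.01562 × 0.06250 = 9.766×10^-4.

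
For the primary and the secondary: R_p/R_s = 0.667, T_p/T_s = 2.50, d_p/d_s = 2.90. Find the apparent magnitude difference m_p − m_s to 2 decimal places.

L_p/L_s = (0.667)²(2.50)⁴ = 17.38.
F_p/F_s = (L_p/L_s)/(d_p/d_s)² = 17.38/8.410 = 2.066.
m_p − m_s = −2.5 log₁₀(2.066) = -0.79.

-0.79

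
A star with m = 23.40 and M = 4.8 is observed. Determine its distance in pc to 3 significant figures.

5.25×10^4 pc

m − M = 5 log₁₀(d/10 pc)
23.40 − (4.8) = 18.60 = 5 log₁₀(d/10)
d = 10 × 10^(18.60/5) = 10 × 10^3.720 = 5.248×10^4 pc.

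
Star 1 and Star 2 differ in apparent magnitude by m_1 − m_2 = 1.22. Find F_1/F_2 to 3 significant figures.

0.325

F_1/F_2 = 10^(−(m_1 − m_2)/2.5) = 10^(-1.22/2.5) = 10^-0.488 = 0.3251.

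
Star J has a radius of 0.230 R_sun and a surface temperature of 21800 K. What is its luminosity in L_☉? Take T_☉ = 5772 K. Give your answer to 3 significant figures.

L/L_☉ = (R/R_☉)² (T/T_☉)⁴ = (0.230)² × (21800/5772)⁴
       = 0.05290 × (3.777)⁴ = 0.05290 × 203.5 = 10.76.

10.8 L_☉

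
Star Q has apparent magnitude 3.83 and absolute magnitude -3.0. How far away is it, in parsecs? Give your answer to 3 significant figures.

232 pc

m − M = 5 log₁₀(d/10 pc)
3.83 − (-3.0) = 6.83 = 5 log₁₀(d/10)
d = 10 × 10^(6.83/5) = 10 × 10^1.366 = 232.3 pc.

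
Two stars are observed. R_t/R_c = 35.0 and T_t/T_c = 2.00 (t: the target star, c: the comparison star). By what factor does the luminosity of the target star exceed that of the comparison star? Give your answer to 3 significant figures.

From the Stefan–Boltzmann law, L ∝ R²T⁴, so
L_t/L_c = (R_t/R_c)² (T_t/T_c)⁴ = (35.0)² × (2.00)⁴ = 1225 × 16.00 = 1.960×10^4.

1.96×10^4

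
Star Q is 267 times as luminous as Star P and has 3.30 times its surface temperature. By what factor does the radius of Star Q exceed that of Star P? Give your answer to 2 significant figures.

1.5

L ∝ R²T⁴ gives R ∝ √L / T², so
R_Q/R_P = √(267) / (3.30)² = 16.34 / 10.89 = 1.500.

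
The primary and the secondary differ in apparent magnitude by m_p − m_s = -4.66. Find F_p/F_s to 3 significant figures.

F_p/F_s = 10^(−(m_p − m_s)/2.5) = 10^(4.66/2.5) = 10^1.864 = 73.11.

73.1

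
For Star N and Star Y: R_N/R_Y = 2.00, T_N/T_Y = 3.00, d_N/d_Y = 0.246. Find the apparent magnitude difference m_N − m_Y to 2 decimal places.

-9.32

L_N/L_Y = (2.00)²(3.00)⁴ = 324.0.
F_N/F_Y = (L_N/L_Y)/(d_N/d_Y)² = 324.0/0.06052 = 5354.
m_N − m_Y = −2.5 log₁₀(5354) = -9.32.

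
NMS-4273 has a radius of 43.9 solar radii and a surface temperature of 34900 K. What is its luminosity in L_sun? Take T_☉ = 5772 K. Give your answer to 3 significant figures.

2.58×10^6 L_sun

L/L_☉ = (R/R_☉)² (T/T_☉)⁴ = (43.9)² × (34900/5772)⁴
       = 1927 × (6.046)⁴ = 1927 × 1337 = 2.576×10^6.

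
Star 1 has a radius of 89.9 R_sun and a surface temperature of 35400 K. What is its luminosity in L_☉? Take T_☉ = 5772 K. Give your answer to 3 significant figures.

1.14×10^7 L_☉

L/L_☉ = (R/R_☉)² (T/T_☉)⁴ = (89.9)² × (35400/5772)⁴
       = 8082 × (6.133)⁴ = 8082 × 1415 = 1.143×10^7.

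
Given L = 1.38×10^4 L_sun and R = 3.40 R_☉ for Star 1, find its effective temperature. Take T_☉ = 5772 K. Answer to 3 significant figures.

T/T_☉ = (L/L_☉)^(1/4) / (R/R_☉)^(1/2)
T = 5772 × (1.38×10^4)^(1/4) / √(3.40) = 5772 × 10.84 / 1.844 = 3.393×10^4 K.

3.39×10^4 K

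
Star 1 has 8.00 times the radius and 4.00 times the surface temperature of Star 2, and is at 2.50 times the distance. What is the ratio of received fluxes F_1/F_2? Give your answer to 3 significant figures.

L_1/L_2 = (R_1/R_2)²(T_1/T_2)⁴ = (8.00)² × (4.00)⁴ = 1.638×10^4.
F_1/F_2 = (L_1/L_2)/(d_1/d_2)² = 1.638×10^4 / (2.50)² = 2621.

2.62×10^3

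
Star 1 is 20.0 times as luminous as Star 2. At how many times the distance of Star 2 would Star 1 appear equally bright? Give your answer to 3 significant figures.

4.47

Equal flux requires L_1/d_1² = L_2/d_2², so d_1/d_2 = √(L_1/L_2)
= √(20.0) = 4.472.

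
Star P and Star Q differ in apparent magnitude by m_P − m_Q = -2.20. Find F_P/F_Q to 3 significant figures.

F_P/F_Q = 10^(−(m_P − m_Q)/2.5) = 10^(2.20/2.5) = 10^0.880 = 7.586.

7.59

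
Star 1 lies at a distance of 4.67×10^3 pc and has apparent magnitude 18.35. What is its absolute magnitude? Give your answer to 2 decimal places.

M = m − 5 log₁₀(d/10 pc) = 18.35 − 5 log₁₀(4.67×10^3/10)
  = 18.35 − 5 × 2.669 = 18.35 − 13.35 = 5.00.

5.00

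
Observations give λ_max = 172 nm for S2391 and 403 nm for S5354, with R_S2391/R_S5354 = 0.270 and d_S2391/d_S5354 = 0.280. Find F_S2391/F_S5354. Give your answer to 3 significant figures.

Wien's law: T_S2391/T_S5354 = λ_S5354/λ_S2391 = 403/172 = 2.343.
L_S2391/L_S5354 = (R_S2391/R_S5354)²(T_S2391/T_S5354)⁴ = (0.270)²(2.343)⁴ = 2.197.
F_S2391/F_S5354 = (L_S2391/L_S5354)/(d_S2391/d_S5354)² = 2.197/(0.280)² = 28.02.

28.0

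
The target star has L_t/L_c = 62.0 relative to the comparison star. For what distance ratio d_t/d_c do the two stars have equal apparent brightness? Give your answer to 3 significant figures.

7.87

Equal flux requires L_t/d_t² = L_c/d_c², so d_t/d_c = √(L_t/L_c)
= √(62.0) = 7.874.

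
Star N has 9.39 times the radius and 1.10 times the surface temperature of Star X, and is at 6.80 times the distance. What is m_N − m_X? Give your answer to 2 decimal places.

L_N/L_X = (9.39)²(1.10)⁴ = 129.1.
F_N/F_X = (L_N/L_X)/(d_N/d_X)² = 129.1/46.24 = 2.792.
m_N − m_X = −2.5 log₁₀(2.792) = -1.11.

-1.11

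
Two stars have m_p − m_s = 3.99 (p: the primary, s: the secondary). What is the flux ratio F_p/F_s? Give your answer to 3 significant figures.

F_p/F_s = 10^(−(m_p − m_s)/2.5) = 10^(-3.99/2.5) = 10^-1.596 = 0.02535.

0.0254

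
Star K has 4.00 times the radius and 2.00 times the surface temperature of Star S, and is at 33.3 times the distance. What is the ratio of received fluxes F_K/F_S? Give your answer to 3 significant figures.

L_K/L_S = (R_K/R_S)²(T_K/T_S)⁴ = (4.00)² × (2.00)⁴ = 256.0.
F_K/F_S = (L_K/L_S)/(d_K/d_S)² = 256.0 / (33.3)² = 0.2309.

0.231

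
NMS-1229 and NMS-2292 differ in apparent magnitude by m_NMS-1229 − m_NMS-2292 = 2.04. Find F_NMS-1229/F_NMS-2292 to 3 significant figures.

F_NMS-1229/F_NMS-2292 = 10^(−(m_NMS-1229 − m_NMS-2292)/2.5) = 10^(-2.04/2.5) = 10^-0.816 = 0.1528.

0.153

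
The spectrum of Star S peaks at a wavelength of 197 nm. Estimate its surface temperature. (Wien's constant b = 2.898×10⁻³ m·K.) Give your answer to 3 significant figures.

1.47×10^4 K

T = b/λ_max = 2.898×10⁻³ / (197×10⁻⁹) = 1.471×10^4 K.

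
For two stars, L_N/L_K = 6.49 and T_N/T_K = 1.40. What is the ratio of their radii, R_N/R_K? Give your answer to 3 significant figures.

L ∝ R²T⁴ gives R ∝ √L / T², so
R_N/R_K = √(6.49) / (1.40)² = 2.548 / 1.960 = 1.300.

1.30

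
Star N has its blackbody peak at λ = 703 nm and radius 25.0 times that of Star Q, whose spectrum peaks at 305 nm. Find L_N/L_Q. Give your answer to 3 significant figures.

22.1

Wien's law gives T ∝ 1/λ_max, so T_N/T_Q = λ_Q/λ_N = 305/703 = 0.4339.
Then L ∝ R²T⁴ gives L_N/L_Q = (25.0)² × (0.4339)⁴ = 625.0 × 0.03543 = 22.14.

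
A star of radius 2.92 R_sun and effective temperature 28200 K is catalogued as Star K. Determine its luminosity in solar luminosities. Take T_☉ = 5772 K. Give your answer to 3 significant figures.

4.86×10^3 solar luminosities

L/L_☉ = (R/R_☉)² (T/T_☉)⁴ = (2.92)² × (28200/5772)⁴
       = 8.526 × (4.886)⁴ = 8.526 × 569.8 = 4858.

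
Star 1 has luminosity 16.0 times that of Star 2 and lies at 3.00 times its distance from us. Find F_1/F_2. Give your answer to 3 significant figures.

1.78

F = L/(4πd²), so F_1/F_2 = (L_1/L_2) / (d_1/d_2)²
= 16.0 / (3.00)² = 16.0 / 9.000 = 1.778.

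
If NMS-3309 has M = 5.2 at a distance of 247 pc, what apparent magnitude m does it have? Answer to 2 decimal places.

m = M + 5 log₁₀(d/10 pc) = 5.2 + 5 log₁₀(247/10)
  = 5.2 + 5 × 1.393 = 5.2 + 6.96 = 12.16.

12.16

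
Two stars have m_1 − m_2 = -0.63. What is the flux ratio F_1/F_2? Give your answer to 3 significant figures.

F_1/F_2 = 10^(−(m_1 − m_2)/2.5) = 10^(0.63/2.5) = 10^0.252 = 1.786.

1.79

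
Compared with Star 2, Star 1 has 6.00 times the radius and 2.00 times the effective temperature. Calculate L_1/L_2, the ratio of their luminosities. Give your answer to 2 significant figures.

From the Stefan–Boltzmann law, L ∝ R²T⁴, so
L_1/L_2 = (R_1/R_2)² (T_1/T_2)⁴ = (6.00)² × (2.00)⁴ = 36.00 × 16.00 = 576.0.

5.8×10^2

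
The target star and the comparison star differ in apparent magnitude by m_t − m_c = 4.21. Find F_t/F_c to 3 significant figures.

0.0207

F_t/F_c = 10^(−(m_t − m_c)/2.5) = 10^(-4.21/2.5) = 10^-1.684 = 0.02070.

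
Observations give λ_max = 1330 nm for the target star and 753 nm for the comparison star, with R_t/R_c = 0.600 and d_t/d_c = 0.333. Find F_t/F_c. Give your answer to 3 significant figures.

Wien's law: T_t/T_c = λ_c/λ_t = 753/1330 = 0.5662.
L_t/L_c = (R_t/R_c)²(T_t/T_c)⁴ = (0.600)²(0.5662)⁴ = 0.03699.
F_t/F_c = (L_t/L_c)/(d_t/d_c)² = 0.03699/(0.333)² = 0.3336.

0.334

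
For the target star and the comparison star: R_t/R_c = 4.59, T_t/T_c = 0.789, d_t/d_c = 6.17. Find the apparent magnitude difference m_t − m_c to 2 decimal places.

1.67

L_t/L_c = (4.59)²(0.789)⁴ = 8.165.
F_t/F_c = (L_t/L_c)/(d_t/d_c)² = 8.165/38.07 = 0.2145.
m_t − m_c = −2.5 log₁₀(0.2145) = 1.67.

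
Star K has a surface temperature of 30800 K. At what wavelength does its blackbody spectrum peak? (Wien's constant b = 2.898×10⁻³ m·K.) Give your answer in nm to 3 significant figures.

λ_max = b/T = 2.898×10⁻³ / 30800 = 9.41×10^-8 m = 94.09 nm.

94.1 nm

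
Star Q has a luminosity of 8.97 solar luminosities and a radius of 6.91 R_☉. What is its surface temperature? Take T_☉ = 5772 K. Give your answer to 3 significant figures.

T/T_☉ = (L/L_☉)^(1/4) / (R/R_☉)^(1/2)
T = 5772 × (8.97)^(1/4) / √(6.91) = 5772 × 1.731 / 2.629 = 3800 K.

3.80×10^3 K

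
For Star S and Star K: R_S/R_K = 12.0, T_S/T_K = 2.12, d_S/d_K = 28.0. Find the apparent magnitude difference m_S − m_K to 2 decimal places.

-1.42

L_S/L_K = (12.0)²(2.12)⁴ = 2909.
F_S/F_K = (L_S/L_K)/(d_S/d_K)² = 2909/784.0 = 3.710.
m_S − m_K = −2.5 log₁₀(3.710) = -1.42.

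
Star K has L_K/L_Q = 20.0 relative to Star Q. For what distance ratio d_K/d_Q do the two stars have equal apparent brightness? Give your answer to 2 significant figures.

Equal flux requires L_K/d_K² = L_Q/d_Q², so d_K/d_Q = √(L_K/L_Q)
= √(20.0) = 4.472.

4.5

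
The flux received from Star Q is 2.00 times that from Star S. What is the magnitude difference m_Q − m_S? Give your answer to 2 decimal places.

-0.75

m_Q − m_S = −2.5 log₁₀(F_Q/F_S) = −2.5 log₁₀(2.00) = −2.5 × (0.301) = -0.753.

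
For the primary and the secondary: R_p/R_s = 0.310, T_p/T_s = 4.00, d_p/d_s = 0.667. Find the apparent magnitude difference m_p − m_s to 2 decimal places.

-4.36

L_p/L_s = (0.310)²(4.00)⁴ = 24.60.
F_p/F_s = (L_p/L_s)/(d_p/d_s)² = 24.60/0.4449 = 55.30.
m_p − m_s = −2.5 log₁₀(55.30) = -4.36.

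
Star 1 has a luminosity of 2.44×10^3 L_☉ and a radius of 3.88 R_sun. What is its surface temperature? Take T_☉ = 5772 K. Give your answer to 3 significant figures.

T/T_☉ = (L/L_☉)^(1/4) / (R/R_☉)^(1/2)
T = 5772 × (2.44×10^3)^(1/4) / √(3.88) = 5772 × 7.028 / 1.970 = 2.059×10^4 K.

2.06×10^4 K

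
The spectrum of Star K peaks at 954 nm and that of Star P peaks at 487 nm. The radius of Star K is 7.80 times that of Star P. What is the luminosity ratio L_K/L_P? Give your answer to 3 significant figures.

4.13

Wien's law gives T ∝ 1/λ_max, so T_K/T_P = λ_P/λ_K = 487/954 = 0.5105.
Then L ∝ R²T⁴ gives L_K/L_P = (7.80)² × (0.5105)⁴ = 60.84 × 0.06791 = 4.132.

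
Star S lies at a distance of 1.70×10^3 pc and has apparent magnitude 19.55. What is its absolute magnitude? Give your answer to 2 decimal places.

8.40

M = m − 5 log₁₀(d/10 pc) = 19.55 − 5 log₁₀(1.70×10^3/10)
  = 19.55 − 5 × 2.230 = 19.55 − 11.15 = 8.40.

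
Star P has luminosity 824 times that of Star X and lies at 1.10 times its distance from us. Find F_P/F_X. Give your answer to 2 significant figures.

F = L/(4πd²), so F_P/F_X = (L_P/L_X) / (d_P/d_X)²
= 824 / (1.10)² = 824 / 1.210 = 681.0.

6.8×10^2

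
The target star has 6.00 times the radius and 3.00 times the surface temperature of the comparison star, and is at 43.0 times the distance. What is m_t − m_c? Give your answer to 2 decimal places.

L_t/L_c = (6.00)²(3.00)⁴ = 2916.
F_t/F_c = (L_t/L_c)/(d_t/d_c)² = 2916/1849 = 1.577.
m_t − m_c = −2.5 log₁₀(1.577) = -0.49.

-0.49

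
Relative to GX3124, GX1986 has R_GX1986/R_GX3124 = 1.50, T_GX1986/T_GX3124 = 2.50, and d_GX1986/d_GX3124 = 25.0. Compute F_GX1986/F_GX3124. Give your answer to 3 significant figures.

L_GX1986/L_GX3124 = (R_GX1986/R_GX3124)²(T_GX1986/T_GX3124)⁴ = (1.50)² × (2.50)⁴ = 87.89.
F_GX1986/F_GX3124 = (L_GX1986/L_GX3124)/(d_GX1986/d_GX3124)² = 87.89 / (25.0)² = 0.1406.

0.141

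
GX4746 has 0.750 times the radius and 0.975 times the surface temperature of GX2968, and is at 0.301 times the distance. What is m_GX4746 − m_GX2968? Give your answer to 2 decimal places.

L_GX4746/L_GX2968 = (0.750)²(0.975)⁴ = 0.5083.
F_GX4746/F_GX2968 = (L_GX4746/L_GX2968)/(d_GX4746/d_GX2968)² = 0.5083/0.09060 = 5.611.
m_GX4746 − m_GX2968 = −2.5 log₁₀(5.611) = -1.87.

-1.87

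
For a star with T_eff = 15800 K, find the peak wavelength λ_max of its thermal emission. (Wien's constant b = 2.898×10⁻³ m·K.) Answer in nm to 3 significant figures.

λ_max = b/T = 2.898×10⁻³ / 15800 = 1.83×10^-7 m = 183.4 nm.

183 nm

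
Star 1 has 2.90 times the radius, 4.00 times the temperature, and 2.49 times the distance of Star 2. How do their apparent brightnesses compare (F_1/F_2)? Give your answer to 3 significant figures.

L_1/L_2 = (R_1/R_2)²(T_1/T_2)⁴ = (2.90)² × (4.00)⁴ = 2153.
F_1/F_2 = (L_1/L_2)/(d_1/d_2)² = 2153 / (2.49)² = 347.2.

347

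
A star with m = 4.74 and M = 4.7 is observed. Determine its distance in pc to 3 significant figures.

m − M = 5 log₁₀(d/10 pc)
4.74 − (4.7) = 0.04 = 5 log₁₀(d/10)
d = 10 × 10^(0.04/5) = 10 × 10^0.008 = 10.19 pc.

10.2 pc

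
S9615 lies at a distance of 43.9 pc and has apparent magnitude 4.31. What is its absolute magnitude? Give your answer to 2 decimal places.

1.10

M = m − 5 log₁₀(d/10 pc) = 4.31 − 5 log₁₀(43.9/10)
  = 4.31 − 5 × 0.642 = 4.31 − 3.21 = 1.10.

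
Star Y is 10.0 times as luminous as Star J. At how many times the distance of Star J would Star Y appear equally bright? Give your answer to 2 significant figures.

3.2

Equal flux requires L_Y/d_Y² = L_J/d_J², so d_Y/d_J = √(L_Y/L_J)
= √(10.0) = 3.162.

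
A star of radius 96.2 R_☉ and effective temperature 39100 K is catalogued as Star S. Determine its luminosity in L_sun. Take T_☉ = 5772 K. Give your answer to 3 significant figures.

L/L_☉ = (R/R_☉)² (T/T_☉)⁴ = (96.2)² × (39100/5772)⁴
       = 9254 × (6.774)⁴ = 9254 × 2106 = 1.949×10^7.

1.95×10^7 L_sun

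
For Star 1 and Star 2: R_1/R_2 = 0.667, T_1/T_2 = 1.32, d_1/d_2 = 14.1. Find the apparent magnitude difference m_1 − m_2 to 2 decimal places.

5.42

L_1/L_2 = (0.667)²(1.32)⁴ = 1.351.
F_1/F_2 = (L_1/L_2)/(d_1/d_2)² = 1.351/198.8 = 0.006794.
m_1 − m_2 = −2.5 log₁₀(0.006794) = 5.42.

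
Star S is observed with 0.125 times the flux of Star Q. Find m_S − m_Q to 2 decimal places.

2.26

m_S − m_Q = −2.5 log₁₀(F_S/F_Q) = −2.5 log₁₀(0.125) = −2.5 × (-0.903) = 2.258.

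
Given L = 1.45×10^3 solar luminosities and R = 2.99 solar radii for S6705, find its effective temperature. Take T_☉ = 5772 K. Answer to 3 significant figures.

2.06×10^4 K

T/T_☉ = (L/L_☉)^(1/4) / (R/R_☉)^(1/2)
T = 5772 × (1.45×10^3)^(1/4) / √(2.99) = 5772 × 6.171 / 1.729 = 2.060×10^4 K.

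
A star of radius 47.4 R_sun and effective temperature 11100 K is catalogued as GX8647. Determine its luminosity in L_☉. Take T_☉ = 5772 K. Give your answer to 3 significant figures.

3.07×10^4 L_☉

L/L_☉ = (R/R_☉)² (T/T_☉)⁴ = (47.4)² × (11100/5772)⁴
       = 2247 × (1.923)⁴ = 2247 × 13.68 = 3.073×10^4.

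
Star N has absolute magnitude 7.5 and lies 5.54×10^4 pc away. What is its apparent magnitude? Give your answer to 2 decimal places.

m = M + 5 log₁₀(d/10 pc) = 7.5 + 5 log₁₀(5.54×10^4/10)
  = 7.5 + 5 × 3.744 = 7.5 + 18.72 = 26.22.

26.22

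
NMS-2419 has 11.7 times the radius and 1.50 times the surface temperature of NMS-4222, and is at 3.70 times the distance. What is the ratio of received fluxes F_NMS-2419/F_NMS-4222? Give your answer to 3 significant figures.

50.6

L_NMS-2419/L_NMS-4222 = (R_NMS-2419/R_NMS-4222)²(T_NMS-2419/T_NMS-4222)⁴ = (11.7)² × (1.50)⁴ = 693.0.
F_NMS-2419/F_NMS-4222 = (L_NMS-2419/L_NMS-4222)/(d_NMS-2419/d_NMS-4222)² = 693.0 / (3.70)² = 50.62.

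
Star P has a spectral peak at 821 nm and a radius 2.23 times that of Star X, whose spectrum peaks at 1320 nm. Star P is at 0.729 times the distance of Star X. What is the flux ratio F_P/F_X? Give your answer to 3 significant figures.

Wien's law: T_P/T_X = λ_X/λ_P = 1320/821 = 1.608.
L_P/L_X = (R_P/R_X)²(T_P/T_X)⁴ = (2.23)²(1.608)⁴ = 33.23.
F_P/F_X = (L_P/L_X)/(d_P/d_X)² = 33.23/(0.729)² = 62.53.

62.5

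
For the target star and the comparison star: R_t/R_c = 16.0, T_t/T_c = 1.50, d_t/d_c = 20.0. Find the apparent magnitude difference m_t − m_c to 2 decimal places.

L_t/L_c = (16.0)²(1.50)⁴ = 1296.
F_t/F_c = (L_t/L_c)/(d_t/d_c)² = 1296/400.0 = 3.240.
m_t − m_c = −2.5 log₁₀(3.240) = -1.28.

-1.28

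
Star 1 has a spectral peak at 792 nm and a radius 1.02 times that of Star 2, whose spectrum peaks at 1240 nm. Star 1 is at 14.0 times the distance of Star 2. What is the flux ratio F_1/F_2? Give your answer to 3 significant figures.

0.0319

Wien's law: T_1/T_2 = λ_2/λ_1 = 1240/792 = 1.566.
L_1/L_2 = (R_1/R_2)²(T_1/T_2)⁴ = (1.02)²(1.566)⁴ = 6.252.
F_1/F_2 = (L_1/L_2)/(d_1/d_2)² = 6.252/(14.0)² = 0.03190.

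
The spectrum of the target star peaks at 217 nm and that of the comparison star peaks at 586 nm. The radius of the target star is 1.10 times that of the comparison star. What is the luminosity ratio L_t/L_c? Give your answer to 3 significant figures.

64.3

Wien's law gives T ∝ 1/λ_max, so T_t/T_c = λ_c/λ_t = 586/217 = 2.700.
Then L ∝ R²T⁴ gives L_t/L_c = (1.10)² × (2.700)⁴ = 1.210 × 53.18 = 64.35.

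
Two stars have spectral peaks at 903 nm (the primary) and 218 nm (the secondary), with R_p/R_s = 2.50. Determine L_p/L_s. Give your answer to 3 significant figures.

0.0212

Wien's law gives T ∝ 1/λ_max, so T_p/T_s = λ_s/λ_p = 218/903 = 0.2414.
Then L ∝ R²T⁴ gives L_p/L_s = (2.50)² × (0.2414)⁴ = 6.250 × 0.003397 = 0.02123.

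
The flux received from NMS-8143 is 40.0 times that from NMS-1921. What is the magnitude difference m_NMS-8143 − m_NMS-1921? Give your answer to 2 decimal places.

-4.01

m_NMS-8143 − m_NMS-1921 = −2.5 log₁₀(F_NMS-8143/F_NMS-1921) = −2.5 log₁₀(40.0) = −2.5 × (1.602) = -4.005.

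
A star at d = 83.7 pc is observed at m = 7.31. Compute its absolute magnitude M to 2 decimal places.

2.70

M = m − 5 log₁₀(d/10 pc) = 7.31 − 5 log₁₀(83.7/10)
  = 7.31 − 5 × 0.923 = 7.31 − 4.61 = 2.70.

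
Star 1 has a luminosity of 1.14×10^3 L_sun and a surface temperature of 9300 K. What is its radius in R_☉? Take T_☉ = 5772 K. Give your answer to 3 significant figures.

13.0 R_☉

R/R_☉ = √(L/L_☉) / (T/T_☉)² = √(1.14×10^3) / (1.611)²
       = 33.76 / 2.596 = 13.01.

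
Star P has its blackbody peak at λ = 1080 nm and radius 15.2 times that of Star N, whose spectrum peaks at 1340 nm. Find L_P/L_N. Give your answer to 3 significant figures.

Wien's law gives T ∝ 1/λ_max, so T_P/T_N = λ_N/λ_P = 1340/1080 = 1.241.
Then L ∝ R²T⁴ gives L_P/L_N = (15.2)² × (1.241)⁴ = 231.0 × 2.370 = 547.5.

548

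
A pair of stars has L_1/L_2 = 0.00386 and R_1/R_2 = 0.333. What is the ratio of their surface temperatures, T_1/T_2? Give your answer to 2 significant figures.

L ∝ R²T⁴ gives T ∝ (L/R²)^(1/4), so
T_1/T_2 = (0.00386 / 0.333²)^(1/4) = (0.03481)^(1/4) = 0.4319.

0.43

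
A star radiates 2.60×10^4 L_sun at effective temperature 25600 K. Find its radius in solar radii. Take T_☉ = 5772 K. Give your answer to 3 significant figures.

8.20 solar radii

R/R_☉ = √(L/L_☉) / (T/T_☉)² = √(2.60×10^4) / (4.435)²
       = 161.2 / 19.67 = 8.197.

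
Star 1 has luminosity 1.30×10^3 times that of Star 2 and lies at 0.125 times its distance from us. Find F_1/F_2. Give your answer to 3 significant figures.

F = L/(4πd²), so F_1/F_2 = (L_1/L_2) / (d_1/d_2)²
= 1.30×10^3 / (0.125)² = 1.30×10^3 / 0.01562 = 8.320×10^4.

8.32×10^4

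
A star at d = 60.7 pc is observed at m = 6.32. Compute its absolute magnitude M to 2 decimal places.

M = m − 5 log₁₀(d/10 pc) = 6.32 − 5 log₁₀(60.7/10)
  = 6.32 − 5 × 0.783 = 6.32 − 3.92 = 2.40.

2.40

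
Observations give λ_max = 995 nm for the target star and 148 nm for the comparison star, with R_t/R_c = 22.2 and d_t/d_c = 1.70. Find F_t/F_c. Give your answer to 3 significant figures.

0.0835

Wien's law: T_t/T_c = λ_c/λ_t = 148/995 = 0.1487.
L_t/L_c = (R_t/R_c)²(T_t/T_c)⁴ = (22.2)²(0.1487)⁴ = 0.2412.
F_t/F_c = (L_t/L_c)/(d_t/d_c)² = 0.2412/(1.70)² = 0.08348.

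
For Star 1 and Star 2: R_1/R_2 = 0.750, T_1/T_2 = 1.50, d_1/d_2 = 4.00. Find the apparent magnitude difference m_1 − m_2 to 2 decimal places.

L_1/L_2 = (0.750)²(1.50)⁴ = 2.848.
F_1/F_2 = (L_1/L_2)/(d_1/d_2)² = 2.848/16.00 = 0.1780.
m_1 − m_2 = −2.5 log₁₀(0.1780) = 1.87.

1.87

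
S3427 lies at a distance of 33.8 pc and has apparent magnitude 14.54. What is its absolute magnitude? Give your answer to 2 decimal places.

M = m − 5 log₁₀(d/10 pc) = 14.54 − 5 log₁₀(33.8/10)
  = 14.54 − 5 × 0.529 = 14.54 − 2.64 = 11.90.

11.90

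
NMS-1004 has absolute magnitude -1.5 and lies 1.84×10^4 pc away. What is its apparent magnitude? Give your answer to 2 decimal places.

m = M + 5 log₁₀(d/10 pc) = -1.5 + 5 log₁₀(1.84×10^4/10)
  = -1.5 + 5 × 3.265 = -1.5 + 16.32 = 14.82.

14.82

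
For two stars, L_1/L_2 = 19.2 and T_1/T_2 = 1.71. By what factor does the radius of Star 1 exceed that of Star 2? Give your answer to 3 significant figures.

L ∝ R²T⁴ gives R ∝ √L / T², so
R_1/R_2 = √(19.2) / (1.71)² = 4.382 / 2.924 = 1.499.

1.50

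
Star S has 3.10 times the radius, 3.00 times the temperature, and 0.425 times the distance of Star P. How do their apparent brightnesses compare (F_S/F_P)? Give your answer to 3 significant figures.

L_S/L_P = (R_S/R_P)²(T_S/T_P)⁴ = (3.10)² × (3.00)⁴ = 778.4.
F_S/F_P = (L_S/L_P)/(d_S/d_P)² = 778.4 / (0.425)² = 4310.

4.31×10^3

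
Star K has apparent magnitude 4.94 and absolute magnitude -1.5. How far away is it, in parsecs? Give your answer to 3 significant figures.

m − M = 5 log₁₀(d/10 pc)
4.94 − (-1.5) = 6.44 = 5 log₁₀(d/10)
d = 10 × 10^(6.44/5) = 10 × 10^1.288 = 194.1 pc.

194 pc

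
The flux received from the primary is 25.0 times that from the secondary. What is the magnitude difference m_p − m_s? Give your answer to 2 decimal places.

m_p − m_s = −2.5 log₁₀(F_p/F_s) = −2.5 log₁₀(25.0) = −2.5 × (1.398) = -3.495.

-3.49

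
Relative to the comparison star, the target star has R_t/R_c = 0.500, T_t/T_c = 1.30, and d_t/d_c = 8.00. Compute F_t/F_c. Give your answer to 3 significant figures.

0.0112

L_t/L_c = (R_t/R_c)²(T_t/T_c)⁴ = (0.500)² × (1.30)⁴ = 0.7140.
F_t/F_c = (L_t/L_c)/(d_t/d_c)² = 0.7140 / (8.00)² = 0.01116.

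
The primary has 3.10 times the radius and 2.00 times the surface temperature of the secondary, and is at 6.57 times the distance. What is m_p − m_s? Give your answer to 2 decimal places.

-1.38

L_p/L_s = (3.10)²(2.00)⁴ = 153.8.
F_p/F_s = (L_p/L_s)/(d_p/d_s)² = 153.8/43.16 = 3.562.
m_p − m_s = −2.5 log₁₀(3.562) = -1.38.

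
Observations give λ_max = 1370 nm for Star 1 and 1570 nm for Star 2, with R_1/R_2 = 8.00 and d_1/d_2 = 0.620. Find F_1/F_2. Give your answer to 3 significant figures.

287

Wien's law: T_1/T_2 = λ_2/λ_1 = 1570/1370 = 1.146.
L_1/L_2 = (R_1/R_2)²(T_1/T_2)⁴ = (8.00)²(1.146)⁴ = 110.4.
F_1/F_2 = (L_1/L_2)/(d_1/d_2)² = 110.4/(0.620)² = 287.2.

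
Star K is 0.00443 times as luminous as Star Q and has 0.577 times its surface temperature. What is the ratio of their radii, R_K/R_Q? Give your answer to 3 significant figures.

0.200

L ∝ R²T⁴ gives R ∝ √L / T², so
R_K/R_Q = √(0.00443) / (0.577)² = 0.06656 / 0.3329 = 0.1999.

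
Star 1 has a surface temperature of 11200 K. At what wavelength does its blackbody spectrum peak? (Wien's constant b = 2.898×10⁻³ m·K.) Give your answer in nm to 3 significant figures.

259 nm

λ_max = b/T = 2.898×10⁻³ / 11200 = 2.59×10^-7 m = 258.8 nm.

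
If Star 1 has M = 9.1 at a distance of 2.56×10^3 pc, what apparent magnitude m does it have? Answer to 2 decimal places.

21.14

m = M + 5 log₁₀(d/10 pc) = 9.1 + 5 log₁₀(2.56×10^3/10)
  = 9.1 + 5 × 2.408 = 9.1 + 12.04 = 21.14.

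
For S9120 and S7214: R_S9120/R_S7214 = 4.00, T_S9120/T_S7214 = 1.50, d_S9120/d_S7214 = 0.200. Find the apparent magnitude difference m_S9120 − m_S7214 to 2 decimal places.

L_S9120/L_S7214 = (4.00)²(1.50)⁴ = 81.00.
F_S9120/F_S7214 = (L_S9120/L_S7214)/(d_S9120/d_S7214)² = 81.00/0.04000 = 2025.
m_S9120 − m_S7214 = −2.5 log₁₀(2025) = -8.27.

-8.27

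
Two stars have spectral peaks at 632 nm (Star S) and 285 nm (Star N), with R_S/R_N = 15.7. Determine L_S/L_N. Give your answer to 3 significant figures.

Wien's law gives T ∝ 1/λ_max, so T_S/T_N = λ_N/λ_S = 285/632 = 0.4509.
Then L ∝ R²T⁴ gives L_S/L_N = (15.7)² × (0.4509)⁴ = 246.5 × 0.04135 = 10.19.

10.2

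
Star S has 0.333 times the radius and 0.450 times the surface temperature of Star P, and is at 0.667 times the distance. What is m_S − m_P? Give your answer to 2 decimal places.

4.98

L_S/L_P = (0.333)²(0.450)⁴ = 0.004547.
F_S/F_P = (L_S/L_P)/(d_S/d_P)² = 0.004547/0.4449 = 0.01022.
m_S − m_P = −2.5 log₁₀(0.01022) = 4.98.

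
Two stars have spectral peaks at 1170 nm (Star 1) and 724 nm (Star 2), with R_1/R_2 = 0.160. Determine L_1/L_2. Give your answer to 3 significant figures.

0.00375

Wien's law gives T ∝ 1/λ_max, so T_1/T_2 = λ_2/λ_1 = 724/1170 = 0.6188.
Then L ∝ R²T⁴ gives L_1/L_2 = (0.160)² × (0.6188)⁴ = 0.02560 × 0.1466 = 0.003754.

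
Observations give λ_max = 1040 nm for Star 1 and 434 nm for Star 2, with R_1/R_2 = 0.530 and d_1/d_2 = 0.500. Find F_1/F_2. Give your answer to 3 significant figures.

Wien's law: T_1/T_2 = λ_2/λ_1 = 434/1040 = 0.4173.
L_1/L_2 = (R_1/R_2)²(T_1/T_2)⁴ = (0.530)²(0.4173)⁴ = 0.008519.
F_1/F_2 = (L_1/L_2)/(d_1/d_2)² = 0.008519/(0.500)² = 0.03408.

0.0341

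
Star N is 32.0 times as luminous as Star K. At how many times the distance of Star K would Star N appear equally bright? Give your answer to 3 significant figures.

5.66

Equal flux requires L_N/d_N² = L_K/d_K², so d_N/d_K = √(L_N/L_K)
= √(32.0) = 5.657.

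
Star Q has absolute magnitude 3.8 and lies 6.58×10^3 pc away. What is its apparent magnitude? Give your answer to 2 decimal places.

17.89

m = M + 5 log₁₀(d/10 pc) = 3.8 + 5 log₁₀(6.58×10^3/10)
  = 3.8 + 5 × 2.818 = 3.8 + 14.09 = 17.89.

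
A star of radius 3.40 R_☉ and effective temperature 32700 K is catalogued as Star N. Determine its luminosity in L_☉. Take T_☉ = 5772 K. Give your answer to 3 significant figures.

L/L_☉ = (R/R_☉)² (T/T_☉)⁴ = (3.40)² × (32700/5772)⁴
       = 11.56 × (5.665)⁴ = 11.56 × 1030 = 1.191×10^4.

1.19×10^4 L_☉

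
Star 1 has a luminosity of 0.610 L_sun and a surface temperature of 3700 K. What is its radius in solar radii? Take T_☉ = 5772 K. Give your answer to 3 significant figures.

R/R_☉ = √(L/L_☉) / (T/T_☉)² = √(0.610) / (0.6410)²
       = 0.7810 / 0.4109 = 1.901.

1.90 solar radii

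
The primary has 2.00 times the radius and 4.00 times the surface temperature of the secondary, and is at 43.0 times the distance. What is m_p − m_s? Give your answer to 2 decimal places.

L_p/L_s = (2.00)²(4.00)⁴ = 1024.
F_p/F_s = (L_p/L_s)/(d_p/d_s)² = 1024/1849 = 0.5538.
m_p − m_s = −2.5 log₁₀(0.5538) = 0.64.

0.64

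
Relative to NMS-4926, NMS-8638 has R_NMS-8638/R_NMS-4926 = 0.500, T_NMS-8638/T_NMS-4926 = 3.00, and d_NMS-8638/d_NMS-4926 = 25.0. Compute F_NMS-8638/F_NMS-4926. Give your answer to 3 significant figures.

L_NMS-8638/L_NMS-4926 = (R_NMS-8638/R_NMS-4926)²(T_NMS-8638/T_NMS-4926)⁴ = (0.500)² × (3.00)⁴ = 20.25.
F_NMS-8638/F_NMS-4926 = (L_NMS-8638/L_NMS-4926)/(d_NMS-8638/d_NMS-4926)² = 20.25 / (25.0)² = 0.03240.

0.0324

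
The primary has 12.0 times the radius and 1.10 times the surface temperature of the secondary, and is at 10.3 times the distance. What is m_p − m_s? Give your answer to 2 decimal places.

-0.75

L_p/L_s = (12.0)²(1.10)⁴ = 210.8.
F_p/F_s = (L_p/L_s)/(d_p/d_s)² = 210.8/106.1 = 1.987.
m_p − m_s = −2.5 log₁₀(1.987) = -0.75.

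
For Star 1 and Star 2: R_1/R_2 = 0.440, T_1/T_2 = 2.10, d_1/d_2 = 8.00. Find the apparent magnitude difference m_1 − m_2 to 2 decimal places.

3.08

L_1/L_2 = (0.440)²(2.10)⁴ = 3.765.
F_1/F_2 = (L_1/L_2)/(d_1/d_2)² = 3.765/64.00 = 0.05883.
m_1 − m_2 = −2.5 log₁₀(0.05883) = 3.08.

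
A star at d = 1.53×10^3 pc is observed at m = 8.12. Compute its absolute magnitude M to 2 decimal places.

M = m − 5 log₁₀(d/10 pc) = 8.12 − 5 log₁₀(1.53×10^3/10)
  = 8.12 − 5 × 2.185 = 8.12 − 10.92 = -2.80.

-2.80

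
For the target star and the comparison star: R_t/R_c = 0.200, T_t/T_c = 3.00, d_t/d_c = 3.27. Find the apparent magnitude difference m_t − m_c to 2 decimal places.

L_t/L_c = (0.200)²(3.00)⁴ = 3.240.
F_t/F_c = (L_t/L_c)/(d_t/d_c)² = 3.240/10.69 = 0.3030.
m_t − m_c = −2.5 log₁₀(0.3030) = 1.30.

1.30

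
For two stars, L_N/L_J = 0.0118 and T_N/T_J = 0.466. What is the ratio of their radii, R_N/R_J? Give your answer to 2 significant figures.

0.50

L ∝ R²T⁴ gives R ∝ √L / T², so
R_N/R_J = √(0.0118) / (0.466)² = 0.1086 / 0.2172 = 0.5002.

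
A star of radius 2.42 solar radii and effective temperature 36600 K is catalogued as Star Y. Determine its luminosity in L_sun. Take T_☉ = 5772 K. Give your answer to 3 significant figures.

9.47×10^3 L_sun

L/L_☉ = (R/R_☉)² (T/T_☉)⁴ = (2.42)² × (36600/5772)⁴
       = 5.856 × (6.341)⁴ = 5.856 × 1617 = 9468.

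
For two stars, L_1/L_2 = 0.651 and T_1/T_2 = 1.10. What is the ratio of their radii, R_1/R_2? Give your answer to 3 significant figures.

L ∝ R²T⁴ gives R ∝ √L / T², so
R_1/R_2 = √(0.651) / (1.10)² = 0.8068 / 1.210 = 0.6668.

0.667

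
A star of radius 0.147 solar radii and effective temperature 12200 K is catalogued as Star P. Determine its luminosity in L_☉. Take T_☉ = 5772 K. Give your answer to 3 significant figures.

L/L_☉ = (R/R_☉)² (T/T_☉)⁴ = (0.147)² × (12200/5772)⁴
       = 0.02161 × (2.114)⁴ = 0.02161 × 19.96 = 0.4313.

0.431 L_☉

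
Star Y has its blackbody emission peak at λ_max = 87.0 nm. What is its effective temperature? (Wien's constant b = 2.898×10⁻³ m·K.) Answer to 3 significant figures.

T = b/λ_max = 2.898×10⁻³ / (87.0×10⁻⁹) = 3.331×10^4 K.

3.33×10^4 K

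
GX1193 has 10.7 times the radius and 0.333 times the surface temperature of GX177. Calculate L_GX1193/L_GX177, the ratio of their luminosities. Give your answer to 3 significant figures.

1.41

From the Stefan–Boltzmann law, L ∝ R²T⁴, so
L_GX1193/L_GX177 = (R_GX1193/R_GX177)² (T_GX1193/T_GX177)⁴ = (10.7)² × (0.333)⁴ = 114.5 × 0.01230 = 1.408.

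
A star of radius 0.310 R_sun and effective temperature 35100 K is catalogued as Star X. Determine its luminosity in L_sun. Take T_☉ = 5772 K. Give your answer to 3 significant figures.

131 L_sun

L/L_☉ = (R/R_☉)² (T/T_☉)⁴ = (0.310)² × (35100/5772)⁴
       = 0.09610 × (6.081)⁴ = 0.09610 × 1367 = 131.4.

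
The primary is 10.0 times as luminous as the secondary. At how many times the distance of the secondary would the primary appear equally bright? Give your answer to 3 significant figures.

3.16

Equal flux requires L_p/d_p² = L_s/d_s², so d_p/d_s = √(L_p/L_s)
= √(10.0) = 3.162.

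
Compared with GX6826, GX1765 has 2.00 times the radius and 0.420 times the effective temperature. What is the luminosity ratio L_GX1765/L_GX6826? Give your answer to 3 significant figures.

From the Stefan–Boltzmann law, L ∝ R²T⁴, so
L_GX1765/L_GX6826 = (R_GX1765/R_GX6826)² (T_GX1765/T_GX6826)⁴ = (2.00)² × (0.420)⁴ = 4.000 × 0.03112 = 0.1245.

0.124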